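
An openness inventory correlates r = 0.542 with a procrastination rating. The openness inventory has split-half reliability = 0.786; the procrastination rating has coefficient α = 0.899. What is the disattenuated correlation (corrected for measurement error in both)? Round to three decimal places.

r_true = r_obs / √(r_xx · r_yy) = 0.542 / √(0.786 × 0.899) = 0.542 / √0.706614 = 0.542 / 0.8406 ≈ 0.645.

0.645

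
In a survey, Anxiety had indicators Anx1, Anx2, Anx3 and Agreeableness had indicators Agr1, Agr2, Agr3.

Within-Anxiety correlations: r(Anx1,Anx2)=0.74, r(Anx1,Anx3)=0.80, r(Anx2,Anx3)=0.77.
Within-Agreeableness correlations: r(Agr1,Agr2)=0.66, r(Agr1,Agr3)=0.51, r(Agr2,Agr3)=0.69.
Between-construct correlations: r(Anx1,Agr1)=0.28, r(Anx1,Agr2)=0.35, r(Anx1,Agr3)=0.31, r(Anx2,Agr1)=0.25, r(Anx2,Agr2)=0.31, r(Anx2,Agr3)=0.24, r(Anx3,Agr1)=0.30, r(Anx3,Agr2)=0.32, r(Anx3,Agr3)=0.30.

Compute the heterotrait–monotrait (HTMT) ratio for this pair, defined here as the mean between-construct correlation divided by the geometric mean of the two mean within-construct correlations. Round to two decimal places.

0.43

Mean heterotrait r = 2.66/9 = 0.2956.
Mean within-Anx = 2.31/3 = 0.7700; mean within-Agr = 1.86/3 = 0.6200.
Geometric mean = √(0.7700 × 0.6200) = 0.6909.
HTMT = 0.2956 / 0.6909 = 0.43.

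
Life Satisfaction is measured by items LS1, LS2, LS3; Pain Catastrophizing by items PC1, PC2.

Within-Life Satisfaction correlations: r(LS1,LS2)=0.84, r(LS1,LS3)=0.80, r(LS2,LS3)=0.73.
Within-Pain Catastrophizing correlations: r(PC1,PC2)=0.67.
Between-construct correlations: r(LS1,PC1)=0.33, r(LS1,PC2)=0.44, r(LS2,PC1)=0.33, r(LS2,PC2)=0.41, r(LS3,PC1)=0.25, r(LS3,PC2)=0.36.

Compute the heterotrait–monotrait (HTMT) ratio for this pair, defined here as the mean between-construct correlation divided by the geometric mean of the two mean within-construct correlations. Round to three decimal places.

0.486

Mean between = 2.12/6 = 0.3533.
Mean within-LS = 2.37/3 = 0.7900; mean within-PC = 0.67/1 = 0.6700.
Geometric mean = √(0.7900 × 0.6700) = 0.7275.
HTMT = 0.3533 / 0.7275 = 0.486.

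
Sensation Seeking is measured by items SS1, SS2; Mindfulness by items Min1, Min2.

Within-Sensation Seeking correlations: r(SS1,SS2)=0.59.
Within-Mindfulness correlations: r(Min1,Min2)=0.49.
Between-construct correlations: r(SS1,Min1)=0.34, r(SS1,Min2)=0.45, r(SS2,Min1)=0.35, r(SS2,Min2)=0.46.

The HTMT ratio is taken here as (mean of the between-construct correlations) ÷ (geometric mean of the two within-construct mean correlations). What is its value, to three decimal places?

Mean heterotrait r = 1.60/4 = 0.4000.
Mean within-SS = 0.59/1 = 0.5900; mean within-Min = 0.49/1 = 0.4900.
Geometric mean = √(0.5900 × 0.4900) = 0.5377.
HTMT = 0.4000 / 0.5377 = 0.744.

0.744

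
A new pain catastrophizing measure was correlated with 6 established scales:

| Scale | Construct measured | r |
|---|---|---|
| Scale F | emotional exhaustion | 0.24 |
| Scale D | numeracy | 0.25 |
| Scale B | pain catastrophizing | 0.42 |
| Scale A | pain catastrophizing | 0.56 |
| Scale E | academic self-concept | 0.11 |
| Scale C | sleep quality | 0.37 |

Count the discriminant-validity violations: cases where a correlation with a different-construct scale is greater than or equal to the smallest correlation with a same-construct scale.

Convergent (same construct = pain catastrophizing): Scale B, Scale A.
Smallest convergent = 0.42. Discriminant values: 0.24, 0.25, 0.11, 0.37; count ≥ 0.42 → 0.

0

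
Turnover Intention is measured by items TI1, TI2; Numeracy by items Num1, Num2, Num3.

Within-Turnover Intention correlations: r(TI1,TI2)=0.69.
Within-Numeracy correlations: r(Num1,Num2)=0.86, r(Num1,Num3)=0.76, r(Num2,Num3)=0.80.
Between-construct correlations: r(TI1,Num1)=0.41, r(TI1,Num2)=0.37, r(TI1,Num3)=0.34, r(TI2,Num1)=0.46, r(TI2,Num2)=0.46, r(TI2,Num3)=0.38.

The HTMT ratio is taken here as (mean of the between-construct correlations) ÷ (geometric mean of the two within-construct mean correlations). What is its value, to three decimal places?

Between-construct mean = 2.42/6 = 0.4033.
Mean within-TI = 0.69/1 = 0.6900; mean within-Num = 2.42/3 = 0.8067.
Geometric mean = √(0.6900 × 0.8067) = 0.7461.
HTMT = 0.4033 / 0.7461 = 0.541.

0.541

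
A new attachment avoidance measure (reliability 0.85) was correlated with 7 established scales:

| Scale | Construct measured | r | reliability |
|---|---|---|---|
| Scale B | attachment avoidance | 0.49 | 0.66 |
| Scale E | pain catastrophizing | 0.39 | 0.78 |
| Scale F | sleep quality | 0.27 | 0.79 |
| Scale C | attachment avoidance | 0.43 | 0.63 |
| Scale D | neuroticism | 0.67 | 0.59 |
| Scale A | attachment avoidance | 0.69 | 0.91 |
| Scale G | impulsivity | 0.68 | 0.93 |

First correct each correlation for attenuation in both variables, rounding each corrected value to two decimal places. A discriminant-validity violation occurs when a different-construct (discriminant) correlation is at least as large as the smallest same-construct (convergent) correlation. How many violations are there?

2

Disattenuated r (r / √(r_scale · r_new)):
  Scale B (conv): 0.49 / √(0.66·0.85) = 0.65
  Scale E (disc): 0.39 / √(0.78·0.85) = 0.48
  Scale F (disc): 0.27 / √(0.79·0.85) = 0.33
  Scale C (conv): 0.43 / √(0.63·0.85) = 0.59
  Scale D (disc): 0.67 / √(0.59·0.85) = 0.95
  Scale A (conv): 0.69 / √(0.91·0.85) = 0.78
  Scale G (disc): 0.68 / √(0.93·0.85) = 0.76
Smallest convergent = 0.59. Discriminant values: 0.48, 0.33, 0.95, 0.76; count ≥ 0.59 → 2.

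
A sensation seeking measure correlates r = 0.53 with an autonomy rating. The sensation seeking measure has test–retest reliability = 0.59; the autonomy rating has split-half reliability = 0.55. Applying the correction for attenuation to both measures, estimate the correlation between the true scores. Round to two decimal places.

r_true = r_obs / √(r_xx · r_yy) = 0.53 / √(0.59 × 0.55) = 0.53 / √0.3245 = 0.53 / 0.5696 ≈ 0.93.

0.93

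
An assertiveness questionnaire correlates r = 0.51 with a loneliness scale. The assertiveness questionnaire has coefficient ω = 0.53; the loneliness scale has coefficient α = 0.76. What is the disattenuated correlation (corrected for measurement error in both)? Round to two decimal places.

0.80

r_true = r_obs / √(r_xx · r_yy) = 0.51 / √(0.53 × 0.76) = 0.51 / √0.4028 = 0.51 / 0.6347 ≈ 0.80.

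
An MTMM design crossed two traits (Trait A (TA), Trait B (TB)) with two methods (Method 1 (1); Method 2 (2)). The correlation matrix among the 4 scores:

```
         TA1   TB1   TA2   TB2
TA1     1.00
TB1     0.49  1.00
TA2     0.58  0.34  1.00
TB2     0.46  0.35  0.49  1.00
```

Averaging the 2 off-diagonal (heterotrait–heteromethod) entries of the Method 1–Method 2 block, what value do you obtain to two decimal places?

HTHM values (method 1 × method 2): 0.46, 0.34; mean = 0.80/2 = 0.40.

0.40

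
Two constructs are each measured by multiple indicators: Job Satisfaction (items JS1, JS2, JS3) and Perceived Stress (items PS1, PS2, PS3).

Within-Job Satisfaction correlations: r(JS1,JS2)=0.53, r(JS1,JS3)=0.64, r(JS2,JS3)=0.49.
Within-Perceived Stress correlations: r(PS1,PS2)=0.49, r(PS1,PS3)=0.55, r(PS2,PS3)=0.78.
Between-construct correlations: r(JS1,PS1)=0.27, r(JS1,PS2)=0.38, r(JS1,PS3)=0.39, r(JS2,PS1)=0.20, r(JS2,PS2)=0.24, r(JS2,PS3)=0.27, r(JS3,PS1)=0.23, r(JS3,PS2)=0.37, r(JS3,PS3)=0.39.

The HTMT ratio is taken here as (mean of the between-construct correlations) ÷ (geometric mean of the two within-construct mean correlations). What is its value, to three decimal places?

Mean between = 2.74/9 = 0.3044.
Mean within-JS = 1.66/3 = 0.5533; mean within-PS = 1.82/3 = 0.6067.
Geometric mean = √(0.5533 × 0.6067) = 0.5794.
HTMT = 0.3044 / 0.5794 = 0.525.

0.525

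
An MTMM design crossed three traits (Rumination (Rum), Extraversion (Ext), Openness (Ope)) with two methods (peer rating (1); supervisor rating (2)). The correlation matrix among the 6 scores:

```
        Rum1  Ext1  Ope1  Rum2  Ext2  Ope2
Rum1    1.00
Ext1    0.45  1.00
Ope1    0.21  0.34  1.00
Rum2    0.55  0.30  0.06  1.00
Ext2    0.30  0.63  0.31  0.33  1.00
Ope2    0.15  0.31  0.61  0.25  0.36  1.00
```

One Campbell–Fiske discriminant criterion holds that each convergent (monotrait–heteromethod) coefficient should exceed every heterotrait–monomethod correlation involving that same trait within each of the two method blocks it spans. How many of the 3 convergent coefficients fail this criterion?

0

Convergent coefficients and their comparison sets:
Rum (methods 1·2): 0.55 vs {0.45, 0.33, 0.21, 0.25} → pass.
Ext (methods 1·2): 0.63 vs {0.45, 0.33, 0.34, 0.36} → pass.
Ope (methods 1·2): 0.61 vs {0.21, 0.25, 0.34, 0.36} → pass.
0 of 3 fail.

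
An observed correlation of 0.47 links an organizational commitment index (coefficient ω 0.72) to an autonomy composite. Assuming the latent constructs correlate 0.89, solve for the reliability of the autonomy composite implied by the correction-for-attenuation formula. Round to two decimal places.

r_true = r_obs / √(r_xx · r_yy) ⇒ 0.89 = 0.47 / √(0.72 · r_yy).
√(0.72 · r_yy) = 0.47 / 0.89 = 0.5281; 0.72 · r_yy = 0.2789; r_yy = 0.2789 / 0.72 ≈ 0.39.

0.39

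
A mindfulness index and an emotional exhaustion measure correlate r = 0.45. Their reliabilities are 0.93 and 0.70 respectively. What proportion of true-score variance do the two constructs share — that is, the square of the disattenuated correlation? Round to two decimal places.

Disattenuated r = 0.45 / √(0.93 × 0.70) = 0.45 / 0.8068 = 0.5578.
Shared true-score variance = 0.5578² = 0.3111 ≈ 0.31.

0.31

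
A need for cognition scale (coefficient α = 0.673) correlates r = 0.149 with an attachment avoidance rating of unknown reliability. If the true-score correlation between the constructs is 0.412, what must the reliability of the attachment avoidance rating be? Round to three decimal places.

r_true = r_obs / √(r_xx · r_yy) ⇒ 0.412 = 0.149 / √(0.673 · r_yy).
√(0.673 · r_yy) = 0.149 / 0.412 = 0.3617; 0.673 · r_yy = 0.1308; r_yy = 0.1308 / 0.673 ≈ 0.194.

0.194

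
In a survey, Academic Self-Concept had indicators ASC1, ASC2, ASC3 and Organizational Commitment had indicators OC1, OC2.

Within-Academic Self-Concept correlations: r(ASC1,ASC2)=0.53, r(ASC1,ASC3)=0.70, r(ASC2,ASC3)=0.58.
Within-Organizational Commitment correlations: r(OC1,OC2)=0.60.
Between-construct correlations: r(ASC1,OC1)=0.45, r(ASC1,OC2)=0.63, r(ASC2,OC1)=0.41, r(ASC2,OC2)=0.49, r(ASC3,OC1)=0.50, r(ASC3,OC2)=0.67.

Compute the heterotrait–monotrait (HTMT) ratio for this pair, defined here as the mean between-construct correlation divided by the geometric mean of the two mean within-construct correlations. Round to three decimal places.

Mean heterotrait r = 3.15/6 = 0.5250.
Mean within-ASC = 1.81/3 = 0.6033; mean within-OC = 0.60/1 = 0.6000.
Geometric mean = √(0.6033 × 0.6000) = 0.6016.
HTMT = 0.5250 / 0.6016 = 0.873.

0.873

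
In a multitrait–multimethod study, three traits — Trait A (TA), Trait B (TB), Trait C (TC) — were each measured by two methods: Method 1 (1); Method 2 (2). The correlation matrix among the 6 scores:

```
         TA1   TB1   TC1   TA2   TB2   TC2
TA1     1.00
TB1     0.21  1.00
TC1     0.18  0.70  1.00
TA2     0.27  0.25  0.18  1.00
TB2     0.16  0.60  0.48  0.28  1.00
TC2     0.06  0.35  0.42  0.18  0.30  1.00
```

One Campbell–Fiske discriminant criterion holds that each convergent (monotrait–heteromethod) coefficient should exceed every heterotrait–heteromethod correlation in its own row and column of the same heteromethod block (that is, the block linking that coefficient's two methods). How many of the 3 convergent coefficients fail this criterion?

1

Each convergent coefficient versus the relevant comparison correlations:
TA (methods 1·2): 0.27 vs {0.16, 0.25, 0.06, 0.18} → pass.
TB (methods 1·2): 0.60 vs {0.25, 0.16, 0.35, 0.48} → pass.
TC (methods 1·2): 0.42 vs {0.18, 0.06, 0.48, 0.35} → fail.
1 of 3 fail.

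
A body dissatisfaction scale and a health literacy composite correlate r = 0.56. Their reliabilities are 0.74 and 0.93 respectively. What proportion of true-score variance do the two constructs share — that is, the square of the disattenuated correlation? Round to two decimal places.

0.46

Disattenuated r = 0.56 / √(0.74 × 0.93) = 0.56 / 0.8296 = 0.6750.
Shared true-score variance = 0.6750² = 0.4556 ≈ 0.46.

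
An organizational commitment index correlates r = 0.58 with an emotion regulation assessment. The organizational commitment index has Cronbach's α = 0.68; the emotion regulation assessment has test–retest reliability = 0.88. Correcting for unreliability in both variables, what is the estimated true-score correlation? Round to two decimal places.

r_true = r_obs / √(r_xx · r_yy) = 0.58 / √(0.68 × 0.88) = 0.58 / √0.5984 = 0.58 / 0.7736 ≈ 0.75.

0.75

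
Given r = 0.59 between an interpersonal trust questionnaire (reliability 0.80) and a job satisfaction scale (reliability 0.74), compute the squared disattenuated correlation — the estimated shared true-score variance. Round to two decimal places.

0.59

Disattenuated r = 0.59 / √(0.80 × 0.74) = 0.59 / 0.7694 = 0.7668.
Shared true-score variance = 0.7668² = 0.5880 ≈ 0.59.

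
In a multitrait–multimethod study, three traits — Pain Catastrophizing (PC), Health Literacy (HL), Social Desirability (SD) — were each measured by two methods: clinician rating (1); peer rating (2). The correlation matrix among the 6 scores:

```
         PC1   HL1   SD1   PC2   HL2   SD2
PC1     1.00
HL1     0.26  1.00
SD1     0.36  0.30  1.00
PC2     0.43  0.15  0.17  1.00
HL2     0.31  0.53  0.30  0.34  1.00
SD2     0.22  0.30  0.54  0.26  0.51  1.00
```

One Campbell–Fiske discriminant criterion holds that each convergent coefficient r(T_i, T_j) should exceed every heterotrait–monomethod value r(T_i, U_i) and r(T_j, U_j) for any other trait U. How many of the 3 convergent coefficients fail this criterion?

0

Checking each validity diagonal entry against its comparison values:
PC (methods 1·2): 0.43 vs {0.26, 0.34, 0.36, 0.26} → pass.
HL (methods 1·2): 0.53 vs {0.26, 0.34, 0.30, 0.51} → pass.
SD (methods 1·2): 0.54 vs {0.36, 0.26, 0.30, 0.51} → pass.
0 of 3 fail.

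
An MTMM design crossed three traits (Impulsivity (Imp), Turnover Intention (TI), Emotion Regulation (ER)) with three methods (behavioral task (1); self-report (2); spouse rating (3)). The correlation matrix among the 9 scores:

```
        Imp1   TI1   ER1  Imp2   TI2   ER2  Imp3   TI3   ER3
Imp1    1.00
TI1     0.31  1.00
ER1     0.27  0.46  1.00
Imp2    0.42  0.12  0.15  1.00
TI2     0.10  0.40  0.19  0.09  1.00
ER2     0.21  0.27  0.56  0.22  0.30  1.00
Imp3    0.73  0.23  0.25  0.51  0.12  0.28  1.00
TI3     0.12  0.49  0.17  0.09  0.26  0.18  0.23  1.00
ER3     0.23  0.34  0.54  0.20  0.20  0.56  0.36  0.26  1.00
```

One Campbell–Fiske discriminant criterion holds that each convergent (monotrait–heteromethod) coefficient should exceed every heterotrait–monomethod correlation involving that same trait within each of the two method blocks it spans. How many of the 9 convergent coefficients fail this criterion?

2

Checking each validity diagonal entry against its comparison values:
Imp (methods 1·2): 0.42 vs {0.31, 0.09, 0.27, 0.22} → pass.
Imp (methods 1·3): 0.73 vs {0.31, 0.23, 0.27, 0.36} → pass.
Imp (methods 2·3): 0.51 vs {0.09, 0.23, 0.22, 0.36} → pass.
TI (methods 1·2): 0.40 vs {0.31, 0.09, 0.46, 0.30} → fail.
TI (methods 1·3): 0.49 vs {0.31, 0.23, 0.46, 0.26} → pass.
TI (methods 2·3): 0.26 vs {0.09, 0.23, 0.30, 0.26} → fail.
ER (methods 1·2): 0.56 vs {0.27, 0.22, 0.46, 0.30} → pass.
ER (methods 1·3): 0.54 vs {0.27, 0.36, 0.46, 0.26} → pass.
ER (methods 2·3): 0.56 vs {0.22, 0.36, 0.30, 0.26} → pass.
2 of 9 fail.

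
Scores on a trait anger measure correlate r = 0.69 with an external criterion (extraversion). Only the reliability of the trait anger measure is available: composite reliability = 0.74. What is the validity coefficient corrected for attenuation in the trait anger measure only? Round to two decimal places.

Single correction: r_c = r_obs / √r_xx = 0.69 / √0.74 = 0.69 / 0.8602 ≈ 0.80.

0.80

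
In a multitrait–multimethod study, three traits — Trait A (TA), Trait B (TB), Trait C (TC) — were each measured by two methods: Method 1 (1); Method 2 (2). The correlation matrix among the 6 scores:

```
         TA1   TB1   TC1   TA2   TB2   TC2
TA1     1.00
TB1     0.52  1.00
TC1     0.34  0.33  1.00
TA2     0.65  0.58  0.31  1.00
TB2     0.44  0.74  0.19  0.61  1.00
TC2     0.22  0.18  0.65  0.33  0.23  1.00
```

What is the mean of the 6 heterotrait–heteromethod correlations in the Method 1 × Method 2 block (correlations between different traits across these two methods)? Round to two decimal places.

0.32

HTHM values (method 1 × method 2): 0.44, 0.22, 0.58, 0.18, 0.31, 0.19; mean = 1.92/6 = 0.32.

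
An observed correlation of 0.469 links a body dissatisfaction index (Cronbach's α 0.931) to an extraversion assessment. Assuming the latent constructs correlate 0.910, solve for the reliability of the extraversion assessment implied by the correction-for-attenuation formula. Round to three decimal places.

0.285

r_true = r_obs / √(r_xx · r_yy) ⇒ 0.910 = 0.469 / √(0.931 · r_yy).
√(0.931 · r_yy) = 0.469 / 0.910 = 0.5154; 0.931 · r_yy = 0.2656; r_yy = 0.2656 / 0.931 ≈ 0.285.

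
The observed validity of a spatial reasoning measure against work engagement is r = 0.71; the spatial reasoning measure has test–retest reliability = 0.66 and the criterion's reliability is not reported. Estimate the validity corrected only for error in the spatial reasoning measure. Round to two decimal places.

0.87

Single correction: r_c = r_obs / √r_xx = 0.71 / √0.66 = 0.71 / 0.8124 ≈ 0.87.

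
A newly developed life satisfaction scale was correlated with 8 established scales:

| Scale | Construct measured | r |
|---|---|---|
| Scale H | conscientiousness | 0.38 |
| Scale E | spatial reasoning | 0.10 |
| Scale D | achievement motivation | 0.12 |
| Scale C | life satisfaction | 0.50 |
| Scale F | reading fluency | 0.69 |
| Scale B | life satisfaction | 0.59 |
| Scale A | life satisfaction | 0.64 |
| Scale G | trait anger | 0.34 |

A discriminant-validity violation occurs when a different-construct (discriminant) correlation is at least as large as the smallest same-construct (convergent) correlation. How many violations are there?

Convergent (same construct = life satisfaction): Scale C, Scale B, Scale A.
Smallest convergent = 0.50. Discriminant values: 0.38, 0.10, 0.12, 0.69, 0.34; count ≥ 0.50 → 1.

1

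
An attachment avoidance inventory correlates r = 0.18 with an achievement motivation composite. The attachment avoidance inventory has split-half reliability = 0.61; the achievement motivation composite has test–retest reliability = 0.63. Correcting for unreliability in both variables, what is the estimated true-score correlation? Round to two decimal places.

r_true = r_obs / √(r_xx · r_yy) = 0.18 / √(0.61 × 0.63) = 0.18 / √0.3843 = 0.18 / 0.6199 ≈ 0.29.

0.29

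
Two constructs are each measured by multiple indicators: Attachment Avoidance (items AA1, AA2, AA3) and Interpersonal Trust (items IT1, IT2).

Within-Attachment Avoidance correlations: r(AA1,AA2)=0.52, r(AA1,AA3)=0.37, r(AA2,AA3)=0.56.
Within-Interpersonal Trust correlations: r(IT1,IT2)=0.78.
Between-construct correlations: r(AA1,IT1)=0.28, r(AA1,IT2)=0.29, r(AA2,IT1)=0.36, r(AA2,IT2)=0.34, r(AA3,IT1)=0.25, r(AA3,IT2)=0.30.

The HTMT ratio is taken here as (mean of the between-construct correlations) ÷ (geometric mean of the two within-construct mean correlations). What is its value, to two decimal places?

0.49

Between-construct mean = 1.82/6 = 0.3033.
Mean within-AA = 1.45/3 = 0.4833; mean within-IT = 0.78/1 = 0.7800.
Geometric mean = √(0.4833 × 0.7800) = 0.6140.
HTMT = 0.3033 / 0.6140 = 0.49.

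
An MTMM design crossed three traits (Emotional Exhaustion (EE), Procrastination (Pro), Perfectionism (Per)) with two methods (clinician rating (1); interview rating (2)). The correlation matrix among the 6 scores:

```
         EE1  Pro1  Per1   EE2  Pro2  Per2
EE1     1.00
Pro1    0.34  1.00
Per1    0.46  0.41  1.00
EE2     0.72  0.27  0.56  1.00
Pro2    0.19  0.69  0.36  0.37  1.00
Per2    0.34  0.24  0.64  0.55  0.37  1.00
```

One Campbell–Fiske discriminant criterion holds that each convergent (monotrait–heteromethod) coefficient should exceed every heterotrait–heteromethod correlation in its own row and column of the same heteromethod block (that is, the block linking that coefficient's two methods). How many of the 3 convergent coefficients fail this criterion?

Each convergent coefficient versus the relevant comparison correlations:
EE (methods 1·2): 0.72 vs {0.19, 0.27, 0.34, 0.56} → pass.
Pro (methods 1·2): 0.69 vs {0.27, 0.19, 0.24, 0.36} → pass.
Per (methods 1·2): 0.64 vs {0.56, 0.34, 0.36, 0.24} → pass.
0 of 3 fail.

0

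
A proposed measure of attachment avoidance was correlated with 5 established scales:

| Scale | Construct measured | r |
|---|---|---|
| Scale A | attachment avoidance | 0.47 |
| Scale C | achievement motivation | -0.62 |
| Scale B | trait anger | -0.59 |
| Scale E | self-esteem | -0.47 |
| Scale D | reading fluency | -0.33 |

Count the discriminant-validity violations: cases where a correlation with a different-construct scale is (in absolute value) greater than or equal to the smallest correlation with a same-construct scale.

Convergent (same construct = attachment avoidance): Scale A.
Smallest convergent = 0.47. Discriminant |r|: 0.62, 0.59, 0.47, 0.33; count ≥ 0.47 → 3.

3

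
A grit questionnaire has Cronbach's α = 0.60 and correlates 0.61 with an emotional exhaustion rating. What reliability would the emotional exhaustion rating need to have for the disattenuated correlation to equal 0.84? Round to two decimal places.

0.88

r_true = r_obs / √(r_xx · r_yy) ⇒ 0.84 = 0.61 / √(0.60 · r_yy).
√(0.60 · r_yy) = 0.61 / 0.84 = 0.7262; 0.60 · r_yy = 0.5274; r_yy = 0.5274 / 0.60 ≈ 0.88.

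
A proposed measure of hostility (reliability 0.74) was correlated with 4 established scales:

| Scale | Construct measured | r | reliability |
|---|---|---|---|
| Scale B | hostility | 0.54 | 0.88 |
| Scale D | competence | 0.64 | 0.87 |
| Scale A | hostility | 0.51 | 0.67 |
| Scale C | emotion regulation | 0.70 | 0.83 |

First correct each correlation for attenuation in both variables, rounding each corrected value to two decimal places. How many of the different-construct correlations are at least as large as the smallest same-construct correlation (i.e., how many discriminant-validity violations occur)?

2

Disattenuated r (r / √(r_scale · r_new)):
  Scale B (conv): 0.54 / √(0.88·0.74) = 0.67
  Scale D (disc): 0.64 / √(0.87·0.74) = 0.80
  Scale A (conv): 0.51 / √(0.67·0.74) = 0.72
  Scale C (disc): 0.70 / √(0.83·0.74) = 0.89
Smallest convergent = 0.67. Discriminant values: 0.80, 0.89; count ≥ 0.67 → 2.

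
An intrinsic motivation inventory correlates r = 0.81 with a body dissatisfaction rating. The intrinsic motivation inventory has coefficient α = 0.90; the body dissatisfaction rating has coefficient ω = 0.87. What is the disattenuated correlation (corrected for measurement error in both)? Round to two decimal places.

0.92

r_true = r_obs / √(r_xx · r_yy) = 0.81 / √(0.90 × 0.87) = 0.81 / √0.7830 = 0.81 / 0.8849 ≈ 0.92.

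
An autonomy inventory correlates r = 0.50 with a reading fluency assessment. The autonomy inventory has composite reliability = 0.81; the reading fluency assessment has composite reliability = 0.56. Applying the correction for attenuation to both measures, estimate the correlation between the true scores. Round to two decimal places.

0.74

r_true = r_obs / √(r_xx · r_yy) = 0.50 / √(0.81 × 0.56) = 0.50 / √0.4536 = 0.50 / 0.6735 ≈ 0.74.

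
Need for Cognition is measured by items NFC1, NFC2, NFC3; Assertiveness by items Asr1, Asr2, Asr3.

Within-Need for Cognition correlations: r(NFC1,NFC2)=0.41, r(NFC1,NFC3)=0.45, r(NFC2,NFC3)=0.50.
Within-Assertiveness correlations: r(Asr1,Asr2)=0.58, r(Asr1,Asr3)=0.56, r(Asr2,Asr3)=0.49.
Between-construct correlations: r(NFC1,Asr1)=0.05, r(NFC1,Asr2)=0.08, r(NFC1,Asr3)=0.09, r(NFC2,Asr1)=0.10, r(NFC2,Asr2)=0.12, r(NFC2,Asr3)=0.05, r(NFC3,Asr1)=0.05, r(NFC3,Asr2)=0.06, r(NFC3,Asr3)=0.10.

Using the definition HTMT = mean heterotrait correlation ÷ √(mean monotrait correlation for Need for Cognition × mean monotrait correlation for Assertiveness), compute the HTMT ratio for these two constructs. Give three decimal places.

Mean heterotrait r = 0.70/9 = 0.0778.
Mean within-NFC = 1.36/3 = 0.4533; mean within-Asr = 1.63/3 = 0.5433.
Geometric mean = √(0.4533 × 0.5433) = 0.4963.
HTMT = 0.0778 / 0.4963 = 0.157.

0.157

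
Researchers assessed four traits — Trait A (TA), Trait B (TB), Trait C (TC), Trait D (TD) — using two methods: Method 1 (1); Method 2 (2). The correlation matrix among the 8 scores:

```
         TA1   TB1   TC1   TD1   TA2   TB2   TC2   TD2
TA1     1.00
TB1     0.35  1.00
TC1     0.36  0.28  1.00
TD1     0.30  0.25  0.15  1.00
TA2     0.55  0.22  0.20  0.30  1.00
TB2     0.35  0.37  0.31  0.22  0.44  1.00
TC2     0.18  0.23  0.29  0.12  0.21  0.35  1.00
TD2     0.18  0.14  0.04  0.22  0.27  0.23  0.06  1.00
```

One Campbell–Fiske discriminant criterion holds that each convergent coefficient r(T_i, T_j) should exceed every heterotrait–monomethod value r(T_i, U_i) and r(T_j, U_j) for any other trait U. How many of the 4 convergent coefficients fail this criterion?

Convergent coefficients and their comparison sets:
TA (methods 1·2): 0.55 vs {0.35, 0.44, 0.36, 0.21, 0.30, 0.27} → pass.
TB (methods 1·2): 0.37 vs {0.35, 0.44, 0.28, 0.35, 0.25, 0.23} → fail.
TC (methods 1·2): 0.29 vs {0.36, 0.21, 0.28, 0.35, 0.15, 0.06} → fail.
TD (methods 1·2): 0.22 vs {0.30, 0.27, 0.25, 0.23, 0.15, 0.06} → fail.
3 of 4 fail.

3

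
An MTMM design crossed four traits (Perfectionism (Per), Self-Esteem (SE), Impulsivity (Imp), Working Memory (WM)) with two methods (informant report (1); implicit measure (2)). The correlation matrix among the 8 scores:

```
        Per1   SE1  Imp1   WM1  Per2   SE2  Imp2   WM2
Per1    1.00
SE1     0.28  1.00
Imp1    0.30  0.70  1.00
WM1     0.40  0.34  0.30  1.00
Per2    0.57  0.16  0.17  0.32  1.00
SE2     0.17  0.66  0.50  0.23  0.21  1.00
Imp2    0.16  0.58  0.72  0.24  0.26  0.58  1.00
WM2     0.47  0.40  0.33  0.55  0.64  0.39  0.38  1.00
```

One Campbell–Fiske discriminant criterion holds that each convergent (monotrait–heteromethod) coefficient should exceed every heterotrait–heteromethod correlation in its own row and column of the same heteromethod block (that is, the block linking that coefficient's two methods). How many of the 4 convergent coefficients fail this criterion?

0

Checking each validity diagonal entry against its comparison values:
Per (methods 1·2): 0.57 vs {0.17, 0.16, 0.16, 0.17, 0.47, 0.32} → pass.
SE (methods 1·2): 0.66 vs {0.16, 0.17, 0.58, 0.50, 0.40, 0.23} → pass.
Imp (methods 1·2): 0.72 vs {0.17, 0.16, 0.50, 0.58, 0.33, 0.24} → pass.
WM (methods 1·2): 0.55 vs {0.32, 0.47, 0.23, 0.40, 0.24, 0.33} → pass.
0 of 4 fail.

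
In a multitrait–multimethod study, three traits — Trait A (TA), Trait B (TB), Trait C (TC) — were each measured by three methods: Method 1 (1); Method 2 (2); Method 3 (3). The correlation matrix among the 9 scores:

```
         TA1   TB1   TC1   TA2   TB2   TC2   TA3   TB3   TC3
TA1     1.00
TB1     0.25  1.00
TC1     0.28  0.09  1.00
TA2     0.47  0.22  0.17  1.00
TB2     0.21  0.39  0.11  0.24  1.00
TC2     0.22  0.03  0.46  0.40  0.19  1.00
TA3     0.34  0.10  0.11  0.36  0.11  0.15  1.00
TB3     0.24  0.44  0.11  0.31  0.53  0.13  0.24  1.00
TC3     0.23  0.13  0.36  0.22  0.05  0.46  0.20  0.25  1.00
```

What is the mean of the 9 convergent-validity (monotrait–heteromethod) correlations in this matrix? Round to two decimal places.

0.42

Convergent values: 0.47, 0.34, 0.36, 0.39, 0.44, 0.53, 0.46, 0.36, 0.46; mean = 3.81/9 = 0.42.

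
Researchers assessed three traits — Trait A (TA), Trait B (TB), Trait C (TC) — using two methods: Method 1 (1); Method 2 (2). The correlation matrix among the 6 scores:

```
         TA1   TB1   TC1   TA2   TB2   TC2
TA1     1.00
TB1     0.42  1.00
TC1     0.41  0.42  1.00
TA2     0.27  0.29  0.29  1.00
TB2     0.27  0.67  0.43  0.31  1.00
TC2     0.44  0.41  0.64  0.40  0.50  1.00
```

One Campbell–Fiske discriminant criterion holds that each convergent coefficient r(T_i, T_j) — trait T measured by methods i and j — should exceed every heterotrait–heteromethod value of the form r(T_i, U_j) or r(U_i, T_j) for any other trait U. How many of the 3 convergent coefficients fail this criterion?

Checking each validity diagonal entry against its comparison values:
TA (methods 1·2): 0.27 vs {0.27, 0.29, 0.44, 0.29} → fail.
TB (methods 1·2): 0.67 vs {0.29, 0.27, 0.41, 0.43} → pass.
TC (methods 1·2): 0.64 vs {0.29, 0.44, 0.43, 0.41} → pass.
1 of 3 fail.

1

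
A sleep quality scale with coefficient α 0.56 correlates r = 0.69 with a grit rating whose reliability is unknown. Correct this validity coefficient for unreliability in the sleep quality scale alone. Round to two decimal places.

0.92

Single correction: r_c = r_obs / √r_xx = 0.69 / √0.56 = 0.69 / 0.7483 ≈ 0.92.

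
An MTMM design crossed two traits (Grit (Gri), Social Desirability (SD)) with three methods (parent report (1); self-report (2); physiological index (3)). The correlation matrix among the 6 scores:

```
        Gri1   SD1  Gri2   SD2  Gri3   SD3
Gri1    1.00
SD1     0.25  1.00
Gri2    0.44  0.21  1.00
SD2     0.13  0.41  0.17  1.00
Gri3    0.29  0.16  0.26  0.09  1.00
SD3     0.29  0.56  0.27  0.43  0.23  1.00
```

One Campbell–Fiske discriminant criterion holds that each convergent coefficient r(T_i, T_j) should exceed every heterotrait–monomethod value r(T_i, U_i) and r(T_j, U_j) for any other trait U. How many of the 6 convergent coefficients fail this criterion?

Checking each validity diagonal entry against its comparison values:
Gri (methods 1·2): 0.44 vs {0.25, 0.17} → pass.
Gri (methods 1·3): 0.29 vs {0.25, 0.23} → pass.
Gri (methods 2·3): 0.26 vs {0.17, 0.23} → pass.
SD (methods 1·2): 0.41 vs {0.25, 0.17} → pass.
SD (methods 1·3): 0.56 vs {0.25, 0.23} → pass.
SD (methods 2·3): 0.43 vs {0.17, 0.23} → pass.
0 of 6 fail.

0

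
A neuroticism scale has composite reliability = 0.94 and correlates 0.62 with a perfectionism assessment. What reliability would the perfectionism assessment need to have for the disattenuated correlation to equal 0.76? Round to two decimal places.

r_true = r_obs / √(r_xx · r_yy) ⇒ 0.76 = 0.62 / √(0.94 · r_yy).
√(0.94 · r_yy) = 0.62 / 0.76 = 0.8158; 0.94 · r_yy = 0.6655; r_yy = 0.6655 / 0.94 ≈ 0.71.

0.71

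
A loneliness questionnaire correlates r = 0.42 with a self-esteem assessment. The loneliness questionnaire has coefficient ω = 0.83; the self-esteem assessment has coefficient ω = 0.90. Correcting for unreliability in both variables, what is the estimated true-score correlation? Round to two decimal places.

0.49

r_true = r_obs / √(r_xx · r_yy) = 0.42 / √(0.83 × 0.90) = 0.42 / √0.7470 = 0.42 / 0.8643 ≈ 0.49.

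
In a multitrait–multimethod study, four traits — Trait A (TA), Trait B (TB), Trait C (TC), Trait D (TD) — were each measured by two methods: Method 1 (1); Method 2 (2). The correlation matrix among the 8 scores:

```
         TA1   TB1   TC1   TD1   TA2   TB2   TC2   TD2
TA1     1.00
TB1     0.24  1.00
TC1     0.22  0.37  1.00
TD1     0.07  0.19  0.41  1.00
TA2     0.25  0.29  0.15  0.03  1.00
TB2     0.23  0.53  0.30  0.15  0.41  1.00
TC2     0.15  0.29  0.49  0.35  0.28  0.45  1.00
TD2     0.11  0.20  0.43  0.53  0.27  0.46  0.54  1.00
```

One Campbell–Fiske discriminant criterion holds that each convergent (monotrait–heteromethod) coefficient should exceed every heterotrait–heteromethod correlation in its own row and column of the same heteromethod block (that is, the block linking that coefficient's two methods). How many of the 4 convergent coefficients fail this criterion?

Checking each validity diagonal entry against its comparison values:
TA (methods 1·2): 0.25 vs {0.23, 0.29, 0.15, 0.15, 0.11, 0.03} → fail.
TB (methods 1·2): 0.53 vs {0.29, 0.23, 0.29, 0.30, 0.20, 0.15} → pass.
TC (methods 1·2): 0.49 vs {0.15, 0.15, 0.30, 0.29, 0.43, 0.35} → pass.
TD (methods 1·2): 0.53 vs {0.03, 0.11, 0.15, 0.20, 0.35, 0.43} → pass.
1 of 4 fail.

1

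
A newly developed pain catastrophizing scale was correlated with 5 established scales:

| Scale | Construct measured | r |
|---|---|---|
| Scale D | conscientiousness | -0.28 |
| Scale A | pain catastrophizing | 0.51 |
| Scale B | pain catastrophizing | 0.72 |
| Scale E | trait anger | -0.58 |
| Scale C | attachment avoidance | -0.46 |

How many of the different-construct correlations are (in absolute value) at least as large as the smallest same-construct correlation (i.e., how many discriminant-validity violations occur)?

Convergent (same construct = pain catastrophizing): Scale A, Scale B.
Smallest convergent = 0.51. Discriminant |r|: 0.28, 0.58, 0.46; count ≥ 0.51 → 1.

1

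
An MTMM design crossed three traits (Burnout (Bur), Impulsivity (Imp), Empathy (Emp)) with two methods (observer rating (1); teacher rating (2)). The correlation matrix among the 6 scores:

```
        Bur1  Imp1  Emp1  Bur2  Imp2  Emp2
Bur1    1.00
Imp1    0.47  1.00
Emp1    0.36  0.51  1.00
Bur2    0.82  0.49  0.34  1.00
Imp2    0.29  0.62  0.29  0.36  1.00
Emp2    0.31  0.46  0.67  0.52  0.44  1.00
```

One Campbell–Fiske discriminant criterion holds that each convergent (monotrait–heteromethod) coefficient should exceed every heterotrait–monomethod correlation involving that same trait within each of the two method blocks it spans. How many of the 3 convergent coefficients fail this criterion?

Convergent coefficients and their comparison sets:
Bur (methods 1·2): 0.82 vs {0.47, 0.36, 0.36, 0.52} → pass.
Imp (methods 1·2): 0.62 vs {0.47, 0.36, 0.51, 0.44} → pass.
Emp (methods 1·2): 0.67 vs {0.36, 0.52, 0.51, 0.44} → pass.
0 of 3 fail.

0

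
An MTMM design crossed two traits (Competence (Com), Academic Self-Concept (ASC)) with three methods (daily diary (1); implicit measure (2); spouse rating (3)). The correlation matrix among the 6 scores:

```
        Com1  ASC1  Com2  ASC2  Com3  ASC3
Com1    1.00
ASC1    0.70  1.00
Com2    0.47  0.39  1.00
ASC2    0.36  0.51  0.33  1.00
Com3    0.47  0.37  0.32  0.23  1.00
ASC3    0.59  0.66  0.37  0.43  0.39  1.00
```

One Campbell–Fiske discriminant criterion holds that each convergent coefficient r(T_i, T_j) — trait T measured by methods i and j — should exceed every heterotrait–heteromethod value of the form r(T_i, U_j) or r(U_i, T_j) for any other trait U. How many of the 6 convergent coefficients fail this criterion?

Each convergent coefficient versus the relevant comparison correlations:
Com (methods 1·2): 0.47 vs {0.36, 0.39} → pass.
Com (methods 1·3): 0.47 vs {0.59, 0.37} → fail.
Com (methods 2·3): 0.32 vs {0.37, 0.23} → fail.
ASC (methods 1·2): 0.51 vs {0.39, 0.36} → pass.
ASC (methods 1·3): 0.66 vs {0.37, 0.59} → pass.
ASC (methods 2·3): 0.43 vs {0.23, 0.37} → pass.
2 of 6 fail.

2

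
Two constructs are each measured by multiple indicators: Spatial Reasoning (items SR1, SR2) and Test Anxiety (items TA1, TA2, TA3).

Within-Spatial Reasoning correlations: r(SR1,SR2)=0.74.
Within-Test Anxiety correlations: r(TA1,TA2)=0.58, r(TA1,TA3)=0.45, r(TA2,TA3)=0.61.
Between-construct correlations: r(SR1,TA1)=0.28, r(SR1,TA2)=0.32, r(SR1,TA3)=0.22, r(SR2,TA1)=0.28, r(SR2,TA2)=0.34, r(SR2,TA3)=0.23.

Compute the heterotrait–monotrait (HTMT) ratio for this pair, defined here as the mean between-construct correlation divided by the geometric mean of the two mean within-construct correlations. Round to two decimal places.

Between-construct mean = 1.67/6 = 0.2783.
Mean within-SR = 0.74/1 = 0.7400; mean within-TA = 1.64/3 = 0.5467.
Geometric mean = √(0.7400 × 0.5467) = 0.6360.
HTMT = 0.2783 / 0.6360 = 0.44.

0.44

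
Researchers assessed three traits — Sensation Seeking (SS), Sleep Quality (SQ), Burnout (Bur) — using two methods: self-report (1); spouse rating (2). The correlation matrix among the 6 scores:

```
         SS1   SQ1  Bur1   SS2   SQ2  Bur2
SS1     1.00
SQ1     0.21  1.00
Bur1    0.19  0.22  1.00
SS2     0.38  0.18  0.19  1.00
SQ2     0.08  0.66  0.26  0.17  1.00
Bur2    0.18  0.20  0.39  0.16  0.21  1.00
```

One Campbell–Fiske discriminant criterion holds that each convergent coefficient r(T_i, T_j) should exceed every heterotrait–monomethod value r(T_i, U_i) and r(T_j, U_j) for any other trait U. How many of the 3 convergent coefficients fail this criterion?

Each convergent coefficient versus the relevant comparison correlations:
SS (methods 1·2): 0.38 vs {0.21, 0.17, 0.19, 0.16} → pass.
SQ (methods 1·2): 0.66 vs {0.21, 0.17, 0.22, 0.21} → pass.
Bur (methods 1·2): 0.39 vs {0.19, 0.16, 0.22, 0.21} → pass.
0 of 3 fail.

0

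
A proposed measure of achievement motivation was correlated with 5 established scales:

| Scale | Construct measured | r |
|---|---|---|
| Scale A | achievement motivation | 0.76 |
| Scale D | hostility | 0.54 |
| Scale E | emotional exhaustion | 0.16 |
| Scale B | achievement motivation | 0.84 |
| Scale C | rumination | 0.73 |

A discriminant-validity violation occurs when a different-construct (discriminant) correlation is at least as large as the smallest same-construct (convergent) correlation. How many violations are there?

0

Convergent (same construct = achievement motivation): Scale A, Scale B.
Smallest convergent = 0.76. Discriminant values: 0.54, 0.16, 0.73; count ≥ 0.76 → 0.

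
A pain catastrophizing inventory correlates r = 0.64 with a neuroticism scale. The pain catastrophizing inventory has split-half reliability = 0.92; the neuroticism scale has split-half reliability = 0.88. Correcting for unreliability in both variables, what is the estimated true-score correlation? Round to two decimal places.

r_true = r_obs / √(r_xx · r_yy) = 0.64 / √(0.92 × 0.88) = 0.64 / √0.8096 = 0.64 / 0.8998 ≈ 0.71.

0.71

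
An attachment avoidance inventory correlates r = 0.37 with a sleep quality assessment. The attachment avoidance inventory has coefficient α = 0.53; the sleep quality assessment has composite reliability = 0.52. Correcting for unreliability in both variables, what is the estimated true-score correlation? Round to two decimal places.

r_true = r_obs / √(r_xx · r_yy) = 0.37 / √(0.53 × 0.52) = 0.37 / √0.2756 = 0.37 / 0.5250 ≈ 0.70.

0.70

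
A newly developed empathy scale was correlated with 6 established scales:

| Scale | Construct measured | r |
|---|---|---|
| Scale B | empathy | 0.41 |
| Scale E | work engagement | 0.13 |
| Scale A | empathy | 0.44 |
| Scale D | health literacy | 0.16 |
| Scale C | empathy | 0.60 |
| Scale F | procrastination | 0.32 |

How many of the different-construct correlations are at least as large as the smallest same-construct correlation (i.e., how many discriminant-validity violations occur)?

Convergent (same construct = empathy): Scale B, Scale A, Scale C.
Smallest convergent = 0.41. Discriminant values: 0.13, 0.16, 0.32; count ≥ 0.41 → 0.

0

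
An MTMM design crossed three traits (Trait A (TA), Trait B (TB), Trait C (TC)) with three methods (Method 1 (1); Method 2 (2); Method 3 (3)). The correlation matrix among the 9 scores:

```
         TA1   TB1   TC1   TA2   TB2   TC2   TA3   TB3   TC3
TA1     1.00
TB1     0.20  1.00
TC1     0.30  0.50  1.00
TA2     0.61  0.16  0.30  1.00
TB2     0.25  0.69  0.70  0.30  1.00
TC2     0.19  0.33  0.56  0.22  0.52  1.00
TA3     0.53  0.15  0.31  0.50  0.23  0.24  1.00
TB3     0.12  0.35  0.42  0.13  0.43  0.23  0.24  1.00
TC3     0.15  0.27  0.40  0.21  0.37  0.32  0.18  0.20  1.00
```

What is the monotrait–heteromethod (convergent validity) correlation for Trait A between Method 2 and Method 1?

0.61

Same trait (TA), different methods: r(TA2, TA1) = 0.61.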